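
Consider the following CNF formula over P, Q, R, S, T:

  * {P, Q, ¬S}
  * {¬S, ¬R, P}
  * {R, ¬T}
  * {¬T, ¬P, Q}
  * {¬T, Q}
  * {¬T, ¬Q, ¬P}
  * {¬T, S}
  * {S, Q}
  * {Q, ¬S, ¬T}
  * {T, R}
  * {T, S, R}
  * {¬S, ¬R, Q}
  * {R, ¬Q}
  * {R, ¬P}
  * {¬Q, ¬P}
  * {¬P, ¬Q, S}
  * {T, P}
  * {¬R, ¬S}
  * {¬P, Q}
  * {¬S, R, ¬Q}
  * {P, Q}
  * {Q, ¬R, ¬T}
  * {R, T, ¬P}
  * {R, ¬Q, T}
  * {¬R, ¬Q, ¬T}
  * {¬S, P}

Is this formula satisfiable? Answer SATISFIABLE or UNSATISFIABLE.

Q = True:
  propagation gives R=True, P=False, S=False, T=False; an empty clause results — contradiction.
Q = False:
  propagation gives T=False, S=True, P=True; an empty clause results — contradiction.
Every branch closes, so no satisfying assignment exists.

UNSATISFIABLE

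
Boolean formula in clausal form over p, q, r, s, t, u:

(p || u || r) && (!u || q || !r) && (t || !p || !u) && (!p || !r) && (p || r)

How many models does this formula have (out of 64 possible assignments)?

24

Split on p, then r.
  p=T, r=T: a clause becomes empty — 0.
  p=T, r=F: q, s free; 3 ways for (t,u) × 2^2 = 12.
  p=F, r=T: s, t free; 3 ways for (q,u) × 2^2 = 12.
  p=F, r=F: a clause becomes empty — 0.
Total: 0 + 12 + 12 + 0 = 24.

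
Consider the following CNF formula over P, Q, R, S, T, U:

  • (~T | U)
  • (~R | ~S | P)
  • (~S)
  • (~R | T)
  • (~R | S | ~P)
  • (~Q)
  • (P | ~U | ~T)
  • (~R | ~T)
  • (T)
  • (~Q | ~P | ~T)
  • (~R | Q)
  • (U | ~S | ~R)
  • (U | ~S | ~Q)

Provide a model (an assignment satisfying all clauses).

P=True, Q=False, R=False, S=False, T=True, U=True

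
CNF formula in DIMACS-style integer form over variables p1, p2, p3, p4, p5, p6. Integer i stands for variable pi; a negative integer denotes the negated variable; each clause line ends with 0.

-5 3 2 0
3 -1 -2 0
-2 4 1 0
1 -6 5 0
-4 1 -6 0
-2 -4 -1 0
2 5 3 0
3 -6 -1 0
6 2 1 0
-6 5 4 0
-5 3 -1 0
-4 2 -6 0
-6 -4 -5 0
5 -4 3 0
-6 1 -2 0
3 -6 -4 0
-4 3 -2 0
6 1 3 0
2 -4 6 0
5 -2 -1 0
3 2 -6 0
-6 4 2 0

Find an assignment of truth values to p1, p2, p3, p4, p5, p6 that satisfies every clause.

p3 occurs only positively in the remaining clauses — set p3 = True.
Try p1 = False.
The remaining clauses are satisfied by p2 = True, p4 = True, p5 = True, p6 = False.
Every clause has at least one true literal under this assignment.

p1=F  p2=T  p3=T  p4=T  p5=T  p6=F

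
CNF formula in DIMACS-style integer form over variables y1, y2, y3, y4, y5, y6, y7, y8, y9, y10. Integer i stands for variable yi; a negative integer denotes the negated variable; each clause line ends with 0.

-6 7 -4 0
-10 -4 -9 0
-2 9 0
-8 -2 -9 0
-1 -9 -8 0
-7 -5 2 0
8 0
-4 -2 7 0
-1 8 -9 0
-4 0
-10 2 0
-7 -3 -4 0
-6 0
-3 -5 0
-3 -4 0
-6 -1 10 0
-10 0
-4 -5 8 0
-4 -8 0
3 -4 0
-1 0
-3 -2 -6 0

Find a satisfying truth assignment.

The clause (y8) is unit: y8 must be True.
(¬y4) is a unit clause, so y4 = False.
(¬y6) is a unit clause, so y6 = False.
Unit propagation: (¬y10) forces y10 = False.
The clause (¬y1) is unit: y1 must be False.
y5 occurs only negated in the remaining clauses — set y5 = False.
y7 occurs only negated in the remaining clauses — set y7 = False.
Branch on y2: take y2 = False.
y3, y9 are now unconstrained; take y3 = True, y9 = False.

y1=False  y2=False  y3=True  y4=False  y5=False  y6=False  y7=False  y8=True  y9=False  y10=False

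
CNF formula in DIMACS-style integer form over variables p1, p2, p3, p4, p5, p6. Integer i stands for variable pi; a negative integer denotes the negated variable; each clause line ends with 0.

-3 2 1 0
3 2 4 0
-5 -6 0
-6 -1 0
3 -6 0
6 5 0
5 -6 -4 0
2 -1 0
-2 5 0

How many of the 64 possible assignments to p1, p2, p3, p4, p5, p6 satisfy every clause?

9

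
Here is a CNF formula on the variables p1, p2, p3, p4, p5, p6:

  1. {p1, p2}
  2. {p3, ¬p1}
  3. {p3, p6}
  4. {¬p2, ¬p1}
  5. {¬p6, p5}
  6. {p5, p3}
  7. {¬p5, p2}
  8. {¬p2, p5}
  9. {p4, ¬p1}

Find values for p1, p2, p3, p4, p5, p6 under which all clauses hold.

p3 occurs only positively in the remaining clauses — set p3 = True.
Pure literal: p4 appears only positively; assign p4 = True.
Branch on p1: take p1 = True.
  then p2 is forced to False.
  then p5 is forced to False.
  then p6 is forced to False.
Every clause has at least one true literal under this assignment.

p1=1, p2=0, p3=1, p4=1, p5=0, p6=0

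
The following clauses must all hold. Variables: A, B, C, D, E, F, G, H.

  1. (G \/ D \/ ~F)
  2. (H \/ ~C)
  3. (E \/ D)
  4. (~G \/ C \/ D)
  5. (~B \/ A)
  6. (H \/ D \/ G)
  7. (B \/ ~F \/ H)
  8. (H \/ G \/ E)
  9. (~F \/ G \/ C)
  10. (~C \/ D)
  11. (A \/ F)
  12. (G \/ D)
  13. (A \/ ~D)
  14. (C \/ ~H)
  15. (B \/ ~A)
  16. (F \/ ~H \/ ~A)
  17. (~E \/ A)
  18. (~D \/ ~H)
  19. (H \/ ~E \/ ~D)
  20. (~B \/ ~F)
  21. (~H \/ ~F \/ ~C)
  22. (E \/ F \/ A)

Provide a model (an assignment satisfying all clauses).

Set A = True and propagate.
  then B is forced to True.
  then F is forced to False.
  then H is forced to False.
  then C is forced to False.
The remaining clauses are satisfied by D = True, E = False, G = True.

A = True, B = True, C = False, D = True, E = False, F = False, G = True, H = False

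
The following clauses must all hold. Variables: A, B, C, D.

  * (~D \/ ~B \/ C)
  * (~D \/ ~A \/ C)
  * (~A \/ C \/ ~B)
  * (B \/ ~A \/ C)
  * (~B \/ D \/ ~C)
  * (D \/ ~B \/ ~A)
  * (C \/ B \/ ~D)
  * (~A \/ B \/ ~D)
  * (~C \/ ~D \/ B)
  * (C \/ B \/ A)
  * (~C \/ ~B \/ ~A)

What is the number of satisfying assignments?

Satisfying assignments:
  A=0 B=0 C=1 D=0
  A=0 B=1 C=0 D=0
  A=0 B=1 C=1 D=1
  A=1 B=0 C=1 D=0
Count: 4.

4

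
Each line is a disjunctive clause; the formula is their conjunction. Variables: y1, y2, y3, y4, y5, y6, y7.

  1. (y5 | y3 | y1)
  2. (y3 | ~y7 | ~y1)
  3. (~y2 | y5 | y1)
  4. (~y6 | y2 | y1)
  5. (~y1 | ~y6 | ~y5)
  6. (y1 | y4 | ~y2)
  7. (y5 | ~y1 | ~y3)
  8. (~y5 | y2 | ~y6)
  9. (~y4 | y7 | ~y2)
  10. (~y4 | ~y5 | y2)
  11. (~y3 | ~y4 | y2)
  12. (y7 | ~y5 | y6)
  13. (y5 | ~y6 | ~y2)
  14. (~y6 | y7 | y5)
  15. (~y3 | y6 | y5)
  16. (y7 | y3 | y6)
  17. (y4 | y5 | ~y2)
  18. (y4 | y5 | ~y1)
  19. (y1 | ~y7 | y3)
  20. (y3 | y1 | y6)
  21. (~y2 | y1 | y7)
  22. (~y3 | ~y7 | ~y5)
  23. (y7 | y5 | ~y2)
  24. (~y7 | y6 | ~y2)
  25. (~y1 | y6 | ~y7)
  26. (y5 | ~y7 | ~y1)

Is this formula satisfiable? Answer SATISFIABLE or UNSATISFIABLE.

y5 = True:
  y7 = True:
    propagation gives y3=False, y1=False; an empty clause results — contradiction.
  y7 = False:
    propagation gives y6=True, y1=False, y2=True; an empty clause results — contradiction.
y5 = False:
  y1 = True:
    propagation gives y3=False, y7=False, y6=False; an empty clause results — contradiction.
  y1 = False:
    propagation gives y3=True, y2=False, y6=False; an empty clause results — contradiction.
Every branch closes, so no satisfying assignment exists.

UNSATISFIABLE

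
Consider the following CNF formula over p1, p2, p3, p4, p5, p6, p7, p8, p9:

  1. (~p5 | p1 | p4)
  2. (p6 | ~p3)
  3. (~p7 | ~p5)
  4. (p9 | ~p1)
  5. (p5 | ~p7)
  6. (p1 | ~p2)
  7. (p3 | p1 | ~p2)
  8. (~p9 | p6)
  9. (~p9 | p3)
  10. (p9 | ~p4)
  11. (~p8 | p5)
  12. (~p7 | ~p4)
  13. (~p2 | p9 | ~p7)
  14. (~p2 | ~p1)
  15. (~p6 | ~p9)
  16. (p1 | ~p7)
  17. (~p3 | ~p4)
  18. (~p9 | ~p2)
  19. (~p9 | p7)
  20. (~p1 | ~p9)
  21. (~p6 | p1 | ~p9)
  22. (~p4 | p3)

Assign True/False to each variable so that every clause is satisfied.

p1=False, p2=False, p3=False, p4=False, p5=False, p6=False, p7=False, p8=False, p9=False

Check each clause:
  1. (p4 | ~p5 | p1) — ~p5 is true.
  2. (~p3 | p6) — ~p3 is true.
  3. (~p7 | ~p5) — ~p7 is true.
  4. (p9 | ~p1) — ~p1 is true.
  5. (p5 | ~p7) — ~p7 is true.
  6. (p1 | ~p2) — ~p2 is true.
  7. (~p2 | p3 | p1) — ~p2 is true.
  8. (p6 | ~p9) — ~p9 is true.
  9. (p3 | ~p9) — ~p9 is true.
  10. (~p4 | p9) — ~p4 is true.
  11. (p5 | ~p8) — ~p8 is true.
  12. (~p7 | ~p4) — ~p7 is true.
  13. (~p7 | ~p2 | p9) — ~p7 is true.
  14. (~p2 | ~p1) — ~p2 is true.
  15. (~p9 | ~p6) — ~p6 is true.
  16. (p1 | ~p7) — ~p7 is true.
  17. (~p4 | ~p3) — ~p4 is true.
  18. (~p9 | ~p2) — ~p2 is true.
  19. (~p9 | p7) — ~p9 is true.
  20. (~p1 | ~p9) — ~p1 is true.
  21. (p1 | ~p9 | ~p6) — ~p6 is true.
  22. (p3 | ~p4) — ~p4 is true.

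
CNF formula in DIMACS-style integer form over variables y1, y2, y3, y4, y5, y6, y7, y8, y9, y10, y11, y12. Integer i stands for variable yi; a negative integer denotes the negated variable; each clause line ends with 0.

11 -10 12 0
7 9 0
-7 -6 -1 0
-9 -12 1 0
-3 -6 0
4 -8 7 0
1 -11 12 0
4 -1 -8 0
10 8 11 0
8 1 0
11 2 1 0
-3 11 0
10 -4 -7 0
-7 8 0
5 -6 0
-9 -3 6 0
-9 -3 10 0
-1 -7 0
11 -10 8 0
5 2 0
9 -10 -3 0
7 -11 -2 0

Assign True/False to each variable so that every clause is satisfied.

y1 = 0  y2 = 1  y3 = 0  y4 = 1  y5 = 1  y6 = 0  y7 = 0  y8 = 1  y9 = 1  y10 = 0  y11 = 0  y12 = 0

Check each clause:
  1. (y12 \/ ~y10 \/ y11) — ~y10 is true.
  2. (y9 \/ y7) — y9 is true.
  3. (~y1 \/ ~y7 \/ ~y6) — ~y7 is true.
  4. (y1 \/ ~y12 \/ ~y9) — ~y12 is true.
  5. (~y6 \/ ~y3) — ~y6 is true.
  6. (y4 \/ ~y8 \/ y7) — y4 is true.
  7. (y1 \/ ~y11 \/ y12) — ~y11 is true.
  8. (~y1 \/ ~y8 \/ y4) — y4 is true.
  9. (y10 \/ y11 \/ y8) — y8 is true.
  10. (y1 \/ y8) — y8 is true.
  11. (y2 \/ y1 \/ y11) — y2 is true.
  12. (~y3 \/ y11) — ~y3 is true.
  13. (~y4 \/ ~y7 \/ y10) — ~y7 is true.
  14. (y8 \/ ~y7) — y8 is true.
  15. (~y6 \/ y5) — ~y6 is true.
  16. (y6 \/ ~y3 \/ ~y9) — ~y3 is true.
  17. (~y9 \/ y10 \/ ~y3) — ~y3 is true.
  18. (~y7 \/ ~y1) — ~y7 is true.
  19. (y8 \/ y11 \/ ~y10) — y8 is true.
  20. (y5 \/ y2) — y2 is true.
  21. (~y10 \/ y9 \/ ~y3) — y9 is true.
  22. (~y11 \/ ~y2 \/ y7) — ~y11 is true.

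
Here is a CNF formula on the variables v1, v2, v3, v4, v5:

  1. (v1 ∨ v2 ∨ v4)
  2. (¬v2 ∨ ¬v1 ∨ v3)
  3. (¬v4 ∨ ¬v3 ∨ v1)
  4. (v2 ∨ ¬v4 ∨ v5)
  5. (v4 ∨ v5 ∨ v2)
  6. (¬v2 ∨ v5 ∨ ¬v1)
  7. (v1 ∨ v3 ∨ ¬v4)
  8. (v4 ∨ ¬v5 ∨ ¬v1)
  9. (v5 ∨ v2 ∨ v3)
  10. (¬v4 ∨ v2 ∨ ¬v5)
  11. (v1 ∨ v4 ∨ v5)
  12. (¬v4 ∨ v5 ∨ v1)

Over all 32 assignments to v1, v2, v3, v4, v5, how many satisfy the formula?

3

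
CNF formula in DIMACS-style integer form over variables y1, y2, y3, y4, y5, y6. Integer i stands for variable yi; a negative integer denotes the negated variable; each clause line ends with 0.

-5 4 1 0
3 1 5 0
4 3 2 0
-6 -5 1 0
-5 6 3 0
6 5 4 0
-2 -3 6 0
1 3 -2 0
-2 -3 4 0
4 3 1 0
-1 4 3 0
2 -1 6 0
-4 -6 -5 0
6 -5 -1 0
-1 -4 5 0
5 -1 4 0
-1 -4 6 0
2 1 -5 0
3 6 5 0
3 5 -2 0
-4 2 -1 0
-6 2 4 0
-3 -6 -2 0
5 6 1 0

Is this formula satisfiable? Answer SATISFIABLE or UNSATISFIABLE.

Set y1 = False and propagate.
Set y2 = False and propagate.
  then y5 is forced to False.
  then y3 is forced to True.
  then y6 is forced to True.
  then y4 is forced to True.
So y1 = 0  y2 = 0  y3 = 1  y4 = 1  y5 = 0  y6 = 1 is a satisfying assignment.

SATISFIABLE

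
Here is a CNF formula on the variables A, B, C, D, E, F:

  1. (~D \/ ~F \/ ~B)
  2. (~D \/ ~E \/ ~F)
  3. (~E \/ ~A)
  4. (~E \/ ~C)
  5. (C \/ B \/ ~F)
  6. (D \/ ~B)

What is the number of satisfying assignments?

Case analysis on B and D:
  B=T, D=T: 5 of the 16 assignments to (A,C,E,F) work.
  B=T, D=F: a clause becomes empty — 0.
  B=F, D=T: 7 of the 16 assignments to (A,C,E,F) work.
  B=F, D=F: 7 of the 16 assignments to (A,C,E,F) work.
Total: 5 + 0 + 7 + 7 = 19.

19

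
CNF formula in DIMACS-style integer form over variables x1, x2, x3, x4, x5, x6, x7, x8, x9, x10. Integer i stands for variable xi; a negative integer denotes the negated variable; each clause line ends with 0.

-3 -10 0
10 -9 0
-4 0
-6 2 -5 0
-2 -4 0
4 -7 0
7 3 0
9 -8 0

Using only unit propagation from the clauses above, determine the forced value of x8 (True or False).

False

Unit clause (!x4) sets x4 = False.
From (!x7 || x4) and x4 = False: x7 = False.
In (x3 || x7), x7 is now false; x3 must hold, so x3 = True.
From (!x3 || !x10) and x3 = True: x10 = False.
(x10 || !x9) with x10 = False leaves only !x9, so x9 = False.
(!x8 || x9): since x9 = False, the clause reduces to (!x8). x8 = False.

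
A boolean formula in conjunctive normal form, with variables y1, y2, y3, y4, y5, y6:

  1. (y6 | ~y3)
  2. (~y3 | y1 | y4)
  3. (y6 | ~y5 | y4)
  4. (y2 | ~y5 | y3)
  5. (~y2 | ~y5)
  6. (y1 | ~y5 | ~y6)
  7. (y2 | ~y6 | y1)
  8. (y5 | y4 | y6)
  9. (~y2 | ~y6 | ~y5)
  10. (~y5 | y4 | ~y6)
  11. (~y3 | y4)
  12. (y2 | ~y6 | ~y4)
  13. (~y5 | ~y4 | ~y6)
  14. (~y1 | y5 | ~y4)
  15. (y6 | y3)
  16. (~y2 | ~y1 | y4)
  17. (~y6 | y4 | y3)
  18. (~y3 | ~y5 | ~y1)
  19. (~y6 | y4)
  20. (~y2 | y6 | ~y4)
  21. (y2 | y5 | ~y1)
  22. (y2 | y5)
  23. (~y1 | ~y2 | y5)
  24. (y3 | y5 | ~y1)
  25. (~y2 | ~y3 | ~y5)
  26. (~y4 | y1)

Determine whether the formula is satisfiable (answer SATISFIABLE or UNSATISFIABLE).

y5 = True:
  propagation gives y2=False, y3=True, y6=True, y1=True; an empty clause results — contradiction.
y5 = False:
  propagation gives y2=True, y1=False, y4=False, y3=False; an empty clause results — contradiction.
Every branch closes, so no satisfying assignment exists.

UNSATISFIABLE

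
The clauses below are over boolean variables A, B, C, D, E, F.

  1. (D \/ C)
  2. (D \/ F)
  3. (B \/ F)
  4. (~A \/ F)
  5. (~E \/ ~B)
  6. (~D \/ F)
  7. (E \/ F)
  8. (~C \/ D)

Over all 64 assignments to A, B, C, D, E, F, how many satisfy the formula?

Split on F, then D.
  F=1, D=1: A, C free; 3 ways for (B,E) × 2^2 = 12.
  F=1, D=0: a clause becomes empty — 0.
  F=0, D=1: a clause becomes empty — 0.
  F=0, D=0: a clause becomes empty — 0.
Total: 12 + 0 + 0 + 0 = 12.

12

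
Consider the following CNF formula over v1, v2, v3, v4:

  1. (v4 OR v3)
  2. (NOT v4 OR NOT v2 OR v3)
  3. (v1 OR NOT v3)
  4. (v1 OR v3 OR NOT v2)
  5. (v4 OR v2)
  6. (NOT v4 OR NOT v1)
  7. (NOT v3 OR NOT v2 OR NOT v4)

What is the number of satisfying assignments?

2

The models are:
  v1=0 v2=0 v3=0 v4=1
  v1=1 v2=1 v3=1 v4=0
That's 2 in total.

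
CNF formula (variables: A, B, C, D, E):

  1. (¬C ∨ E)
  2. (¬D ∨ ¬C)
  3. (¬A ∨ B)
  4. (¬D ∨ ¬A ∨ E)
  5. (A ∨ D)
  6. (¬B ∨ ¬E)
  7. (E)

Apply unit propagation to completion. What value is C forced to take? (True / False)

False

(E) stands alone — E = True.
(¬B ∨ ¬E) with E = True leaves only ¬B, so B = False.
(B ∨ ¬A): since B = False, the clause reduces to (¬A). A = False.
(A ∨ D): since A = False, the clause reduces to (D). D = True.
In (¬D ∨ ¬C), ¬D is now false; ¬C must hold, so C = False.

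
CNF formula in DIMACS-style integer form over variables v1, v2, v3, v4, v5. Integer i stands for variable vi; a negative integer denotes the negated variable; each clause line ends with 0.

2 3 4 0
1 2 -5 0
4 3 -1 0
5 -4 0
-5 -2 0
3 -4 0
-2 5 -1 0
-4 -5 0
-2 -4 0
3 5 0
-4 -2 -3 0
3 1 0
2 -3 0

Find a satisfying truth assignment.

v1=0, v2=1, v3=1, v4=0, v5=0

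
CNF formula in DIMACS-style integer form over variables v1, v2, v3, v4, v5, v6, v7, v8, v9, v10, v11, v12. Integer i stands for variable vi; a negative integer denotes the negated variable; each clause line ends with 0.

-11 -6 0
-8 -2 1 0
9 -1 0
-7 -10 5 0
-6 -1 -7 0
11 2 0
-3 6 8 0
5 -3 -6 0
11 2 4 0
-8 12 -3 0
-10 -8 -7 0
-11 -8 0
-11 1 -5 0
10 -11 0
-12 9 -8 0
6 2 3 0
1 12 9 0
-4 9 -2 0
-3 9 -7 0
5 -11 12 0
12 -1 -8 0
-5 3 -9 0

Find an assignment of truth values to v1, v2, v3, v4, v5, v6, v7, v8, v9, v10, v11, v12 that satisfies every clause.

Set v1 = True and propagate.
  then v9 is forced to True.
For the remaining variables, v2 = True, v3 = False, v4 = False, v5 = False, v6 = False, v7 = True, v8 = False, v10 = False, v11 = False, v12 = False works.
Every clause has at least one true literal under this assignment.

v1 = T  v2 = T  v3 = F  v4 = F  v5 = F  v6 = F  v7 = T  v8 = F  v9 = T  v10 = F  v11 = F  v12 = F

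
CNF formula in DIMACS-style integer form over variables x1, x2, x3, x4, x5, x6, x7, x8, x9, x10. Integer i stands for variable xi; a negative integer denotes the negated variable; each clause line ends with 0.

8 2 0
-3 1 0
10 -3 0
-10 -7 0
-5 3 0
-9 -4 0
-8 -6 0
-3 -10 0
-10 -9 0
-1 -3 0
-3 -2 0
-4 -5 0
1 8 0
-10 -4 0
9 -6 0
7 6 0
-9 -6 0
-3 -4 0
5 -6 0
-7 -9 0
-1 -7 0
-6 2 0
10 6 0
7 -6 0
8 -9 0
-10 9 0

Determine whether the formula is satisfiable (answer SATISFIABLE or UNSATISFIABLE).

UNSATISFIABLE

x6 = True:
  propagation gives x8=False, x2=True, x3=False, x5=False; an empty clause results — contradiction.
x6 = False:
  propagation gives x7=True, x10=False; an empty clause results — contradiction.
Every branch closes, so no satisfying assignment exists.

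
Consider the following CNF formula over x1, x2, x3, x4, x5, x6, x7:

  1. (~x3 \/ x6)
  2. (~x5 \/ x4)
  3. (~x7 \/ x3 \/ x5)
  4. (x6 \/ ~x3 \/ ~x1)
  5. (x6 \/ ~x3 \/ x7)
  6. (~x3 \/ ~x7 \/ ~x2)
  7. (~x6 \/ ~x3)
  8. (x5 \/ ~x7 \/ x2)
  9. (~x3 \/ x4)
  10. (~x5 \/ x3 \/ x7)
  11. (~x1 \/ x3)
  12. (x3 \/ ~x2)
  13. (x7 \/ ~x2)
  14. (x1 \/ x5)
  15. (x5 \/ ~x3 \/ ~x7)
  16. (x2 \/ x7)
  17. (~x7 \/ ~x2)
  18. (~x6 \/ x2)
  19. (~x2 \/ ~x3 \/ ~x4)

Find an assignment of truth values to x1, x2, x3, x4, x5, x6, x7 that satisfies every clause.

x1 = F, x2 = F, x3 = F, x4 = T, x5 = T, x6 = F, x7 = T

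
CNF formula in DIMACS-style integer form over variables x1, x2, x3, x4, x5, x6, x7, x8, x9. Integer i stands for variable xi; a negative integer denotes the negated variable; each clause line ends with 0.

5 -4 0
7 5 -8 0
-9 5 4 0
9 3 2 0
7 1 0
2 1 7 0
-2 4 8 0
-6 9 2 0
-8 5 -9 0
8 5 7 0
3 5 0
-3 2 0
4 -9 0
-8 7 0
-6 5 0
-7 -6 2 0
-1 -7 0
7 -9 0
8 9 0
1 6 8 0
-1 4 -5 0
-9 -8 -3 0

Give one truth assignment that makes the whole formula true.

x1 = False, x2 = True, x3 = False, x4 = False, x5 = True, x6 = True, x7 = True, x8 = True, x9 = False

Set x1 = False and propagate.
  then x7 is forced to True.
For the remaining variables, x2 = True, x3 = False, x4 = False, x5 = True, x6 = True, x8 = True, x9 = False works.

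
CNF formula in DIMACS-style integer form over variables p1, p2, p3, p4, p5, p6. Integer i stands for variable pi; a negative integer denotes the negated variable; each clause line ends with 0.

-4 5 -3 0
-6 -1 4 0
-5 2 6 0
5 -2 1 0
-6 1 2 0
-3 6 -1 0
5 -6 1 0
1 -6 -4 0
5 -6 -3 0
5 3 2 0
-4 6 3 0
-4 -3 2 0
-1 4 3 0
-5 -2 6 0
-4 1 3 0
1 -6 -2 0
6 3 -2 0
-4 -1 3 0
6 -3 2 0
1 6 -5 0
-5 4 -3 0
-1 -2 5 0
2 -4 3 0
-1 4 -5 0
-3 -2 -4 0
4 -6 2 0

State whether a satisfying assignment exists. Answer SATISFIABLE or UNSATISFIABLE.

UNSATISFIABLE

p3 = True:
  p6 = True:
    propagation gives p5=True, p4=True, p1=True, p2=True; an empty clause results — contradiction.
  p6 = False:
    propagation gives p1=False, p2=True, p5=True; an empty clause results — contradiction.
p3 = False:
  p1 = True:
    propagation gives p4=True; an empty clause results — contradiction.
  p1 = False:
    p2 = True:
      propagation gives p5=True, p6=True; contradiction.
    p2 = False:
      propagation gives p6=False, p5=False; contradiction.
Every branch closes, so no satisfying assignment exists.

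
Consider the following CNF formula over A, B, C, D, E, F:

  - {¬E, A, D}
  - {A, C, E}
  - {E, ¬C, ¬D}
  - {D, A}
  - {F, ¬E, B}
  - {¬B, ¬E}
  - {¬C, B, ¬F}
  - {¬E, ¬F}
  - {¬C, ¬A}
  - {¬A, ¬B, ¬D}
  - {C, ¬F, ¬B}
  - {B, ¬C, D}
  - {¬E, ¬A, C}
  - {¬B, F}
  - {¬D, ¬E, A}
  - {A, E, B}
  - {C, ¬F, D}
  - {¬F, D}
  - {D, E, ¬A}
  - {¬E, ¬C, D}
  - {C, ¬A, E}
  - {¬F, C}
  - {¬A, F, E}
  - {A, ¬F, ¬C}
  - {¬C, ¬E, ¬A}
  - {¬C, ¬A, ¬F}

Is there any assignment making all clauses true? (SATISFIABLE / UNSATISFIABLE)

UNSATISFIABLE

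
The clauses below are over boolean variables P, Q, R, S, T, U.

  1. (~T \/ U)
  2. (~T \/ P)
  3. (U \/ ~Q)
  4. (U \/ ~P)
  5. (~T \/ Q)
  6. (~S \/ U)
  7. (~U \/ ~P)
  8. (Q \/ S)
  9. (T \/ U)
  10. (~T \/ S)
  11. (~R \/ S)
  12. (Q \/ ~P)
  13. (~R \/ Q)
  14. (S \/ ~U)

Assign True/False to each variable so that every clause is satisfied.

Pure literal: R appears only negated; assign R = False.
Set P = False and propagate.
  then T is forced to False.
  then U is forced to True.
  then S is forced to True.
Q is now unconstrained; take Q = False.
Every clause has at least one true literal under this assignment.

P = F, Q = F, R = F, S = T, T = F, U = T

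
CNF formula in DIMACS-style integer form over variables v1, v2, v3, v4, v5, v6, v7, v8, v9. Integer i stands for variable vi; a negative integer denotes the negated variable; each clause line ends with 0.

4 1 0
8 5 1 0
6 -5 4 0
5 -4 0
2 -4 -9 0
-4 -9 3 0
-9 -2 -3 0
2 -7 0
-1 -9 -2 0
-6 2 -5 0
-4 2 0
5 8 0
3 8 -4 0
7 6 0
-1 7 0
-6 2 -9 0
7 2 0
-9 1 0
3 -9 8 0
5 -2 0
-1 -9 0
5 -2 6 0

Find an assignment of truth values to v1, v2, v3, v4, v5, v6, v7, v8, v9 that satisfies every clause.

v1=True, v2=True, v3=True, v4=True, v5=True, v6=True, v7=True, v8=True, v9=False

Check each clause:
  1. (v1 \/ v4) — v1 is true.
  2. (v8 \/ v1 \/ v5) — v8 is true.
  3. (~v5 \/ v6 \/ v4) — v4 is true.
  4. (~v4 \/ v5) — v5 is true.
  5. (~v4 \/ ~v9 \/ v2) — v2 is true.
  6. (~v9 \/ ~v4 \/ v3) — v3 is true.
  7. (~v2 \/ ~v9 \/ ~v3) — ~v9 is true.
  8. (v2 \/ ~v7) — v2 is true.
  9. (~v1 \/ ~v2 \/ ~v9) — ~v9 is true.
  10. (v2 \/ ~v6 \/ ~v5) — v2 is true.
  11. (~v4 \/ v2) — v2 is true.
  12. (v5 \/ v8) — v8 is true.
  13. (~v4 \/ v8 \/ v3) — v8 is true.
  14. (v7 \/ v6) — v6 is true.
  15. (v7 \/ ~v1) — v7 is true.
  16. (~v6 \/ v2 \/ ~v9) — v2 is true.
  17. (v7 \/ v2) — v2 is true.
  18. (~v9 \/ v1) — v1 is true.
  19. (v3 \/ ~v9 \/ v8) — v8 is true.
  20. (~v2 \/ v5) — v5 is true.
  21. (~v9 \/ ~v1) — ~v9 is true.
  22. (v5 \/ ~v2 \/ v6) — v5 is true.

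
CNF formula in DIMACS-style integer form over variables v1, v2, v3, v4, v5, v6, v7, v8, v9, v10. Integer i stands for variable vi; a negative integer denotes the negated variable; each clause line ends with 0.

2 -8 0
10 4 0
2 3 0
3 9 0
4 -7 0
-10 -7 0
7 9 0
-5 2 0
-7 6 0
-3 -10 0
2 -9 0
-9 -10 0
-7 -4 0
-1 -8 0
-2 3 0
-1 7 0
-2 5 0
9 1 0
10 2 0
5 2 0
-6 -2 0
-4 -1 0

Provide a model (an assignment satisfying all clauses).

Set v1 = False and propagate.
  then v9 is forced to True.
  then v2 is forced to True.
  then v10 is forced to False.
  then v4 is forced to True.
  then v7 is forced to False.
  then v3 is forced to True.
  then v5 is forced to True.
  then v6 is forced to False.
v8 is now unconstrained; take v8 = True.
Check each clause:
  1. (v2 || !v8) — v2 is true.
  2. (v10 || v4) — v4 is true.
  3. (v3 || v2) — v2 is true.
  4. (v9 || v3) — v9 is true.
  5. (v4 || !v7) — !v7 is true.
  6. (!v7 || !v10) — !v7 is true.
  7. (v7 || v9) — v9 is true.
  8. (!v5 || v2) — v2 is true.
  9. (v6 || !v7) — !v7 is true.
  10. (!v10 || !v3) — !v10 is true.
  11. (!v9 || v2) — v2 is true.
  12. (!v10 || !v9) — !v10 is true.
  13. (!v7 || !v4) — !v7 is true.
  14. (!v1 || !v8) — !v1 is true.
  15. (!v2 || v3) — v3 is true.
  16. (v7 || !v1) — !v1 is true.
  17. (!v2 || v5) — v5 is true.
  18. (v1 || v9) — v9 is true.
  19. (v2 || v10) — v2 is true.
  20. (v2 || v5) — v2 is true.
  21. (!v2 || !v6) — !v6 is true.
  22. (!v4 || !v1) — !v1 is true.

v1=False  v2=True  v3=True  v4=True  v5=True  v6=False  v7=False  v8=True  v9=True  v10=False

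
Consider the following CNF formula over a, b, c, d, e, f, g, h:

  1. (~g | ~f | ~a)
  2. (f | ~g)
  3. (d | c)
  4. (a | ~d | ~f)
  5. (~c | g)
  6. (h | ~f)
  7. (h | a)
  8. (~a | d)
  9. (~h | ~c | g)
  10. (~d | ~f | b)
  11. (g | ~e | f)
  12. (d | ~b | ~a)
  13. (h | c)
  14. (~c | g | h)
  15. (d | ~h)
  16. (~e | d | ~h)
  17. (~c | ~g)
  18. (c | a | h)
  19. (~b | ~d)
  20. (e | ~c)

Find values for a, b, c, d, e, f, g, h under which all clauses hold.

Try a = True.
  then d is forced to True.
  then b is forced to False.
  then f is forced to False.
  then g is forced to False.
  then c is forced to False.
  then e is forced to False.
  then h is forced to True.
Every clause has at least one true literal under this assignment.

a = True, b = False, c = False, d = True, e = False, f = False, g = False, h = True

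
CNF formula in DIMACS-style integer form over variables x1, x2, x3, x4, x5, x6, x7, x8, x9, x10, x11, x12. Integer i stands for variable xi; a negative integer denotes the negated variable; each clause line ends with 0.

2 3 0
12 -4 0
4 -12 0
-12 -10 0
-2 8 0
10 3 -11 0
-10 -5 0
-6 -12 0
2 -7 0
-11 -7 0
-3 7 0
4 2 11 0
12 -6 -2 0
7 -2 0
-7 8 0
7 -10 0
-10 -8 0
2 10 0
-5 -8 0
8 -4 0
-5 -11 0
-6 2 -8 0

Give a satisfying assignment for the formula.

x5 occurs only negated in the remaining clauses — set x5 = False.
x6 occurs only negated in the remaining clauses — set x6 = False.
Set x2 = True and propagate.
  then x8 is forced to True.
  then x7 is forced to True.
  then x11 is forced to False.
  then x10 is forced to False.
Try x4 = False.
  then x12 is forced to False.
x1, x3, x9 are now unconstrained; take x1 = True, x3 = True, x9 = True.

x1 = True, x2 = True, x3 = True, x4 = False, x5 = False, x6 = False, x7 = True, x8 = True, x9 = True, x10 = False, x11 = False, x12 = False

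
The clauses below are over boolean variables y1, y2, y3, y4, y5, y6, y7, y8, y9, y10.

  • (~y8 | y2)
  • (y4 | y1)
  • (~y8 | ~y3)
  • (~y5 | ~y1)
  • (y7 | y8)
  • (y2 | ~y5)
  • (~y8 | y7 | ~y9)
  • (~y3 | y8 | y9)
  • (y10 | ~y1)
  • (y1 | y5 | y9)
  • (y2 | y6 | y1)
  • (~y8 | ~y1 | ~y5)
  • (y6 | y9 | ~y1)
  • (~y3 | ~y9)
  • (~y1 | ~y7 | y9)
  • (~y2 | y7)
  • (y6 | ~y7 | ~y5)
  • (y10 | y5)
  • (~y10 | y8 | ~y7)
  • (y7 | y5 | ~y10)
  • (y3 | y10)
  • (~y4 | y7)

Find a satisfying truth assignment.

y1=T, y2=T, y3=F, y4=T, y5=F, y6=F, y7=T, y8=T, y9=T, y10=T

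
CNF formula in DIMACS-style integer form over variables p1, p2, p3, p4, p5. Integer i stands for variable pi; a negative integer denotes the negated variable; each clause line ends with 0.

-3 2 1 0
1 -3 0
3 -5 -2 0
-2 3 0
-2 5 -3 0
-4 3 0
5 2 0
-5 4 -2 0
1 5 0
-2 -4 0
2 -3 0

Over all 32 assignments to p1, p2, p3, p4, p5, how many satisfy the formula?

2

Satisfying assignments:
  p1=0 p2=0 p3=0 p4=0 p5=1
  p1=1 p2=0 p3=0 p4=0 p5=1
That's 2 in total.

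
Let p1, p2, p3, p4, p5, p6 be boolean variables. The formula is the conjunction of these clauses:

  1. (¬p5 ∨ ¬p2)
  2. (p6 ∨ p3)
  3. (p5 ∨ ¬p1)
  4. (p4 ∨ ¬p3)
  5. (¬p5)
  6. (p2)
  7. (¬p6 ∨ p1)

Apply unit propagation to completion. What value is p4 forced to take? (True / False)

True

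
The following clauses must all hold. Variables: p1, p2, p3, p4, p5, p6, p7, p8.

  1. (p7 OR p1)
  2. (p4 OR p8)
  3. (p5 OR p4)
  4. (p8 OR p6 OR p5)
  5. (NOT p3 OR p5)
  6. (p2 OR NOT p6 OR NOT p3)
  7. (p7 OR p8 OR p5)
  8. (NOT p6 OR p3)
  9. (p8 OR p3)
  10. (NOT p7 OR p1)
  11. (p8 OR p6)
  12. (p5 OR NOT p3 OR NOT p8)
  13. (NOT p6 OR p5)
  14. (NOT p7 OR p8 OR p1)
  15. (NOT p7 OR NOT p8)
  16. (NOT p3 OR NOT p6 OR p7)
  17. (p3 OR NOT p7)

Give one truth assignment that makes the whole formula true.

p1=1, p2=1, p3=1, p4=1, p5=1, p6=1, p7=1, p8=0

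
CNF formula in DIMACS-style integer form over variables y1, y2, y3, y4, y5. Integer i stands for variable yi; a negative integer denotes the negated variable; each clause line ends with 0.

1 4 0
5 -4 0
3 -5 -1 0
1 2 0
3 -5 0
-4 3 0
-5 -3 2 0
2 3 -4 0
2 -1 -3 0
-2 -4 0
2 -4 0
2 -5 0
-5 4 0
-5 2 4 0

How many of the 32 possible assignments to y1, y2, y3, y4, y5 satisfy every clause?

Satisfying assignments:
  y1=T y2=F y3=F y4=F y5=F
  y1=T y2=T y3=F y4=F y5=F
  y1=T y2=T y3=T y4=F y5=F
That's 3 in total.

3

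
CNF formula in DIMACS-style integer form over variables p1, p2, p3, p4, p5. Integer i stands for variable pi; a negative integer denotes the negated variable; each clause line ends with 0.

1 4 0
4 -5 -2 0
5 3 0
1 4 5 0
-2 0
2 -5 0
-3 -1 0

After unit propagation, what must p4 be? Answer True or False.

True

(!p2) stands alone — p2 = False.
(!p5 || p2) with p2 = False leaves only !p5, so p5 = False.
(p3 || p5): since p5 = False, the clause reduces to (p3). p3 = True.
From (!p3 || !p1) and p3 = True: p1 = False.
(p1 || p4) with p1 = False leaves only p4, so p4 = True.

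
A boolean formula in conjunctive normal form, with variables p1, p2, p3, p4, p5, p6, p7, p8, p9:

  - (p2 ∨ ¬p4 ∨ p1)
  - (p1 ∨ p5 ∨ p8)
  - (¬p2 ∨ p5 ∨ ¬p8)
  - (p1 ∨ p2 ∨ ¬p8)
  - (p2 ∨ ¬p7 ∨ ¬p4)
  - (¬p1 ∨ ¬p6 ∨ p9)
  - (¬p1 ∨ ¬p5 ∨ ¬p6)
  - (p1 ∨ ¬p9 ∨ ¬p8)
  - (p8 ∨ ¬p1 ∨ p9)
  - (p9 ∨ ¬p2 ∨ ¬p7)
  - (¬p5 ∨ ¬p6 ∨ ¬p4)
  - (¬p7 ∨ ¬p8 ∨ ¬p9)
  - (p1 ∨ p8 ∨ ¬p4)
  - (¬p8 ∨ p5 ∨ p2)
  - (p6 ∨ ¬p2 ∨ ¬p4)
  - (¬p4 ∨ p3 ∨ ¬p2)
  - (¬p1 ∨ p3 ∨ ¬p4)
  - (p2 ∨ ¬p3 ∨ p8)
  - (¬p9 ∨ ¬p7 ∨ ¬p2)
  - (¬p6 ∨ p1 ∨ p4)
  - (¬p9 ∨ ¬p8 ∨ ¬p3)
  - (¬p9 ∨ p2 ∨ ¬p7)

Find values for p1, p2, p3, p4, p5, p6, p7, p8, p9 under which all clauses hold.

p1=True, p2=False, p3=False, p4=False, p5=False, p6=False, p7=False, p8=False, p9=True

Check each clause:
  1. (¬p4 ∨ p1 ∨ p2) — p1 is true.
  2. (p8 ∨ p1 ∨ p5) — p1 is true.
  3. (¬p8 ∨ ¬p2 ∨ p5) — ¬p8 is true.
  4. (¬p8 ∨ p1 ∨ p2) — ¬p8 is true.
  5. (¬p4 ∨ ¬p7 ∨ p2) — ¬p7 is true.
  6. (¬p6 ∨ ¬p1 ∨ p9) — p9 is true.
  7. (¬p5 ∨ ¬p6 ∨ ¬p1) — ¬p6 is true.
  8. (p1 ∨ ¬p9 ∨ ¬p8) — ¬p8 is true.
  9. (¬p1 ∨ p8 ∨ p9) — p9 is true.
  10. (p9 ∨ ¬p7 ∨ ¬p2) — p9 is true.
  11. (¬p4 ∨ ¬p6 ∨ ¬p5) — ¬p6 is true.
  12. (¬p8 ∨ ¬p7 ∨ ¬p9) — ¬p8 is true.
  13. (p8 ∨ ¬p4 ∨ p1) — p1 is true.
  14. (p2 ∨ ¬p8 ∨ p5) — ¬p8 is true.
  15. (p6 ∨ ¬p4 ∨ ¬p2) — ¬p4 is true.
  16. (¬p2 ∨ p3 ∨ ¬p4) — ¬p4 is true.
  17. (¬p1 ∨ p3 ∨ ¬p4) — ¬p4 is true.
  18. (p2 ∨ ¬p3 ∨ p8) — ¬p3 is true.
  19. (¬p2 ∨ ¬p7 ∨ ¬p9) — ¬p7 is true.
  20. (¬p6 ∨ p4 ∨ p1) — p1 is true.
  21. (¬p8 ∨ ¬p9 ∨ ¬p3) — ¬p8 is true.
  22. (p2 ∨ ¬p9 ∨ ¬p7) — ¬p7 is true.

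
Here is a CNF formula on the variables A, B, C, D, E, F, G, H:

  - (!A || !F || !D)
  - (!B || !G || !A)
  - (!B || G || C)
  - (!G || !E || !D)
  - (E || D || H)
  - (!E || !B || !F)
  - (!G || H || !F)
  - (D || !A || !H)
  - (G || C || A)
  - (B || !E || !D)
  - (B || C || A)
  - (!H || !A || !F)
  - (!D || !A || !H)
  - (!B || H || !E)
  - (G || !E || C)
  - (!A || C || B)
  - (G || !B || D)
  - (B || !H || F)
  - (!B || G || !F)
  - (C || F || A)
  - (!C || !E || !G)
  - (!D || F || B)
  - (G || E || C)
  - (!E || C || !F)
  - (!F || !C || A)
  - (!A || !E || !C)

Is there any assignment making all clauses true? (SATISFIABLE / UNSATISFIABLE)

SATISFIABLE

Branch on A: take A = False.
Set B = True and propagate.
Set C = True and propagate.
  then F is forced to False.
For the remaining variables, D = True, E = False, G = True, H = True works.
So A=F, B=T, C=T, D=T, E=F, F=F, G=T, H=T is a satisfying assignment.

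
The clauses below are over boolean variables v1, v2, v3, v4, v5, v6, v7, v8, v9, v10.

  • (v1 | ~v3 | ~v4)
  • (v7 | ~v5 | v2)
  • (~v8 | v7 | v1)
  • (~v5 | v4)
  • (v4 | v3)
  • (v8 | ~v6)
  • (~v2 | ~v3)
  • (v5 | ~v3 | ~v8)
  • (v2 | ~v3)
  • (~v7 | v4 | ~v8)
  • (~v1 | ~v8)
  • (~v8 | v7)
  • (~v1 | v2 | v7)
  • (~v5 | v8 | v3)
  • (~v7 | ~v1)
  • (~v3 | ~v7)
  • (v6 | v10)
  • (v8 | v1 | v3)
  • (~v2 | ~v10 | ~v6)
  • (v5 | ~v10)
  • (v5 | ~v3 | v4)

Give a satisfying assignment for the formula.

v1 = F, v2 = T, v3 = F, v4 = T, v5 = T, v6 = T, v7 = T, v8 = T, v9 = F, v10 = F

Try v1 = False.
Branch on v2: take v2 = True.
  then v3 is forced to False.
  then v4 is forced to True.
  then v8 is forced to True.
  then v7 is forced to True.
Set v5 = True and propagate.
For the remaining variables, v6 = True, v9 = False, v10 = False works.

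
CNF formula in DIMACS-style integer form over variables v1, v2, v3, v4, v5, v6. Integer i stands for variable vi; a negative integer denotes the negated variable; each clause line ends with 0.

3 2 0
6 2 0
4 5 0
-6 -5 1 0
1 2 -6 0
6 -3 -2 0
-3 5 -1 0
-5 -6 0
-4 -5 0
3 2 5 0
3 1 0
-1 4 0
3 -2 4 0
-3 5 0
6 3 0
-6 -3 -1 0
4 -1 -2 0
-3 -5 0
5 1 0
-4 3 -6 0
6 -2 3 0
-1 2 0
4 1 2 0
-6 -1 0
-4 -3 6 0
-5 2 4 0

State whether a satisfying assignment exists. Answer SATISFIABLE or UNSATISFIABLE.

v3 = True:
  propagation gives v5=True; an empty clause results — contradiction.
v3 = False:
  propagation gives v2=True, v1=True, v4=True, v5=False; an empty clause results — contradiction.
Every branch closes, so no satisfying assignment exists.

UNSATISFIABLE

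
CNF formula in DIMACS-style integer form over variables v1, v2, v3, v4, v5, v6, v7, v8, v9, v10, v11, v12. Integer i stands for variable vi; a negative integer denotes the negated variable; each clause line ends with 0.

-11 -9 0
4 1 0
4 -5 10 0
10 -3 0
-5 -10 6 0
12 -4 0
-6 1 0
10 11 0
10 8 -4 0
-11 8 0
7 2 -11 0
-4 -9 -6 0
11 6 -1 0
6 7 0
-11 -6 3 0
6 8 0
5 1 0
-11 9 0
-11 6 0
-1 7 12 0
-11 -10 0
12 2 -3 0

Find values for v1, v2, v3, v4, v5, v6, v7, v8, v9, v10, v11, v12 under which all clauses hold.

v1=T, v2=F, v3=F, v4=F, v5=T, v6=T, v7=T, v8=T, v9=T, v10=T, v11=F, v12=T

Check each clause:
  1. {¬v11, ¬v9} — ¬v11 is true.
  2. {v1, v4} — v1 is true.
  3. {v10, v4, ¬v5} — v10 is true.
  4. {¬v3, v10} — v10 is true.
  5. {¬v5, v6, ¬v10} — v6 is true.
  6. {¬v4, v12} — ¬v4 is true.
  7. {¬v6, v1} — v1 is true.
  8. {v11, v10} — v10 is true.
  9. {¬v4, v8, v10} — v8 is true.
  10. {¬v11, v8} — v8 is true.
  11. {¬v11, v7, v2} — ¬v11 is true.
  12. {¬v9, ¬v6, ¬v4} — ¬v4 is true.
  13. {v11, ¬v1, v6} — v6 is true.
  14. {v7, v6} — v6 is true.
  15. {¬v11, ¬v6, v3} — ¬v11 is true.
  16. {v6, v8} — v8 is true.
  17. {v1, v5} — v1 is true.
  18. {v9, ¬v11} — v9 is true.
  19. {v6, ¬v11} — ¬v11 is true.
  20. {v12, v7, ¬v1} — v12 is true.
  21. {¬v11, ¬v10} — ¬v11 is true.
  22. {v12, v2, ¬v3} — v12 is true.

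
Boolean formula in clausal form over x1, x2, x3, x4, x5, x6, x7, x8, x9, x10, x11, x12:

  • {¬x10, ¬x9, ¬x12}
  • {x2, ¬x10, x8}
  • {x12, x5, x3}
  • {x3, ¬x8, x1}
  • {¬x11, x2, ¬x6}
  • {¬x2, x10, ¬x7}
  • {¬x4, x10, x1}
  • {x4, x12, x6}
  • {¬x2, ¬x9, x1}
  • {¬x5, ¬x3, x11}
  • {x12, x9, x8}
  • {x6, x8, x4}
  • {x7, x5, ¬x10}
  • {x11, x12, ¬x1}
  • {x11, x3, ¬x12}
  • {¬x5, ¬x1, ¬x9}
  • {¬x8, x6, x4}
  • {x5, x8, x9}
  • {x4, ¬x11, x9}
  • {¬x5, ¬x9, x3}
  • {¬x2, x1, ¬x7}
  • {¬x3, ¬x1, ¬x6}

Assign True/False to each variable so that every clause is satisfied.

x1=0, x2=0, x3=1, x4=1, x5=0, x6=1, x7=1, x8=1, x9=1, x10=1, x11=0, x12=0

Set x1 = False and propagate.
Try x2 = False.
Set x3 = True and propagate.
The remaining clauses are satisfied by x4 = True, x5 = False, x6 = True, x7 = True, x8 = True, x9 = True, x10 = True, x11 = False, x12 = False.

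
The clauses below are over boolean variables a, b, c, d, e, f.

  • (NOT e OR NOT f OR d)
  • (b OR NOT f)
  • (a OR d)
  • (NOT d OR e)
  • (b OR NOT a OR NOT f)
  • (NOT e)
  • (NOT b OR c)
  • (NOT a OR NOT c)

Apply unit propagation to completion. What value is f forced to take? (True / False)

False

(NOT e) is a unit clause: e = False.
In (NOT d OR e), e is now false; NOT d must hold, so d = False.
(d OR a): since d = False, the clause reduces to (a). a = True.
In (NOT c OR NOT a), NOT a is now false; NOT c must hold, so c = False.
In (NOT b OR c), c is now false; NOT b must hold, so b = False.
From (b OR NOT f) and b = False: f = False.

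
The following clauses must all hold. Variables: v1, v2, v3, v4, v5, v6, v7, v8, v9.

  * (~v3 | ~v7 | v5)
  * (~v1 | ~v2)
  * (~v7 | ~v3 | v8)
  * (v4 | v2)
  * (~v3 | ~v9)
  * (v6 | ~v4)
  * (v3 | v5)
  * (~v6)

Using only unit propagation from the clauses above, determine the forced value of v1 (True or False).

(~v6) is a unit clause: v6 = False.
In (v6 | ~v4), v6 is now false; ~v4 must hold, so v4 = False.
(v4 | v2): since v4 = False, the clause reduces to (v2). v2 = True.
(~v1 | ~v2): since v2 = True, the clause reduces to (~v1). v1 = False.

False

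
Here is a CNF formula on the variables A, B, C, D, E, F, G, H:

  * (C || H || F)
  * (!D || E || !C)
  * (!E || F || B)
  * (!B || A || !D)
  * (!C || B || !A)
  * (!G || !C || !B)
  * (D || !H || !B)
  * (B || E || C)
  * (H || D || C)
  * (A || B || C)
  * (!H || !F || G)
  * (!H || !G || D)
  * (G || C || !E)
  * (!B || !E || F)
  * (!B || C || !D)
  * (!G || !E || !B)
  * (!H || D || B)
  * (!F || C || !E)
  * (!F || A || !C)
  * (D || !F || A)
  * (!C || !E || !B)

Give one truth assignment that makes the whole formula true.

Branch on A: take A = False.
Set B = True and propagate.
  then D is forced to False.
  then H is forced to False.
  then C is forced to True.
  then G is forced to False.
  then F is forced to False.
  then E is forced to False.
Every clause has at least one true literal under this assignment.

A = False, B = True, C = True, D = False, E = False, F = False, G = False, H = False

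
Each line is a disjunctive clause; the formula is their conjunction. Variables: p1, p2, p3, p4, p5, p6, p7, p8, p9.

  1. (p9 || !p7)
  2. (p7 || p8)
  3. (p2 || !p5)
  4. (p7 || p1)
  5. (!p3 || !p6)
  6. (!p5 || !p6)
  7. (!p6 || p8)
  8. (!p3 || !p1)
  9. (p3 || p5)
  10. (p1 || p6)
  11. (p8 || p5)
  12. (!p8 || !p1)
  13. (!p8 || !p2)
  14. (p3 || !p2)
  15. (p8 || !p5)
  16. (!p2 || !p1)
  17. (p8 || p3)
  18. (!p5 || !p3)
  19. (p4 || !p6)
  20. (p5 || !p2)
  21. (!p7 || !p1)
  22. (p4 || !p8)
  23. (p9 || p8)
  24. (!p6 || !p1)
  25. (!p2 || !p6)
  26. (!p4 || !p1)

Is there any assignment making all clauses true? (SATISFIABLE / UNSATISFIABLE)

UNSATISFIABLE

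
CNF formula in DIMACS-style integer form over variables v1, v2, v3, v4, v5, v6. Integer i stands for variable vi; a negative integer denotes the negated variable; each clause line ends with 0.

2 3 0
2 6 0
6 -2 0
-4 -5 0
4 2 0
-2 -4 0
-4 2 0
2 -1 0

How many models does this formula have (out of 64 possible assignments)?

8

Split on v2, then v4.
  v2=1, v4=1: a clause becomes empty — 0.
  v2=1, v4=0: forces v6=1; v1, v3, v5 free → 2^3 = 8.
  v2=0, v4=1: a clause becomes empty — 0.
  v2=0, v4=0: a clause becomes empty — 0.
Total: 0 + 8 + 0 + 0 = 8.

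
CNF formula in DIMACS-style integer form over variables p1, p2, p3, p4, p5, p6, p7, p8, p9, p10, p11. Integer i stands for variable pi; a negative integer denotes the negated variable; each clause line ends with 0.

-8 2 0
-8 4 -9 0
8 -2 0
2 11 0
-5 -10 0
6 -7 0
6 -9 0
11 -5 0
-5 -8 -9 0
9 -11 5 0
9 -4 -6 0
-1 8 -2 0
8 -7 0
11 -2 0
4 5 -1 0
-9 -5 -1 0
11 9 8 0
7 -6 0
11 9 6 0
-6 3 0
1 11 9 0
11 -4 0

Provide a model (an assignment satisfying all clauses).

p1=T, p2=T, p3=T, p4=T, p5=F, p6=T, p7=T, p8=T, p9=T, p10=F, p11=T

Pure literal: p3 appears only positively; assign p3 = True.
p10 occurs only negated in the remaining clauses — set p10 = False.
Branch on p1: take p1 = True.
Set p2 = True and propagate.
  then p8 is forced to True.
  then p11 is forced to True.
For the remaining variables, p4 = True, p5 = False, p6 = True, p7 = True, p9 = True works.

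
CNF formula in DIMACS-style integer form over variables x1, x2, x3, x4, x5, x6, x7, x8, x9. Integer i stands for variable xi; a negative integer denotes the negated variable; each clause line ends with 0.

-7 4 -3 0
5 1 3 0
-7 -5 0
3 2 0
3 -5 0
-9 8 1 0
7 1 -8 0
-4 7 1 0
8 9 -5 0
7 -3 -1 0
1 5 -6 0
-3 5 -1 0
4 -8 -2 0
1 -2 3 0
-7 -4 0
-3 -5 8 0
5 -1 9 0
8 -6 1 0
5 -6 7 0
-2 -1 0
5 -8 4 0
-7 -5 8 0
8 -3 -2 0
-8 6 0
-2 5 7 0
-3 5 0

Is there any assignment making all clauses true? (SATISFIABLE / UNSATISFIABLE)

UNSATISFIABLE

x5 = True:
  propagation gives x7=False, x3=True, x1=False, x8=False; an empty clause results — contradiction.
x5 = False:
  propagation gives x3=False, x1=True, x2=True; an empty clause results — contradiction.
Every branch closes, so no satisfying assignment exists.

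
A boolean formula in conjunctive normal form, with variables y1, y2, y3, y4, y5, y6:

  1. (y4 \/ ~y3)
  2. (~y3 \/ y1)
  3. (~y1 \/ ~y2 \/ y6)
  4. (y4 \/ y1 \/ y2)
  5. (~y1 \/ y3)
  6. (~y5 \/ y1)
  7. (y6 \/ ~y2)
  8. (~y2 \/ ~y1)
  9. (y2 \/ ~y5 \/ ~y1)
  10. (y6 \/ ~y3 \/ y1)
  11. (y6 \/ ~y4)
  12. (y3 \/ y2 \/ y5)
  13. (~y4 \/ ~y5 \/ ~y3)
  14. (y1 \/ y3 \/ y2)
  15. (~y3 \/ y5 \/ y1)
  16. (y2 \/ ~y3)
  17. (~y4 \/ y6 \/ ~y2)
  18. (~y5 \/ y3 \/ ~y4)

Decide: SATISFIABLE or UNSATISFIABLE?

SATISFIABLE

Pure literal: y6 appears only positively; assign y6 = True.
Set y1 = False and propagate.
  then y3 is forced to False.
  then y5 is forced to False.
  then y2 is forced to True.
y4 is now unconstrained; take y4 = False.
So y1=False, y2=True, y3=False, y4=False, y5=False, y6=True is a satisfying assignment.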